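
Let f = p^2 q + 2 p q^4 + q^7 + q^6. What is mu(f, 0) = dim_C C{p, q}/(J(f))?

7

The Hessian of f at 0 has rank 0. Corank 2; j^3 = p^2*q has shape L^2 M (L != M), so D-series; mu = 7 gives D_7.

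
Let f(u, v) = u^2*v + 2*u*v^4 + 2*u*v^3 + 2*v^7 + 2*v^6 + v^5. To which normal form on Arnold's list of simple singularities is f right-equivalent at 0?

D_8

The Hessian of f at 0 has rank 0. Corank 2; j^3 = u^2*v has shape L^2 M (L != M), so D-series; mu = 8 gives D_8.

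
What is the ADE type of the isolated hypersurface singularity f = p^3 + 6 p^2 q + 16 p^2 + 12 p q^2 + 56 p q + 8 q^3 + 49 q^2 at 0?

A2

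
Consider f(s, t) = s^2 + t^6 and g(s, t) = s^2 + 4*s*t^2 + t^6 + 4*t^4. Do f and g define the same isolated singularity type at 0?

The Hessian of f at 0 is [[2, 0], [0, 0]] with rank 1, so corank 1. A Groebner basis of the Jacobian ideal J(f) in C{s,t} is {t^5, s}; counting standard monomials gives mu = 5. Corank 1: A-series; mu = 5 gives A_5. The Hessian of g at 0 is [[2, 0], [0, 0]] with rank 1, so corank 1. A Groebner basis of the Jacobian ideal J(g) in C{s,t} is {s^3, s^2*t, s/2 + t^2}; counting standard monomials gives mu = 5. Corank 1: A-series; mu = 5 gives A_5. Both have type A_5, hence right-equivalent.

Yes.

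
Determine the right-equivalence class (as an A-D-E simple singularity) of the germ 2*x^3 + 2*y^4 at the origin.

E_6

The Hessian of f at 0 has rank 0. Corank 2; j^3 = 2*x^3 is a perfect cube, so E-series; the 4-jet and mu = 6 give E_6.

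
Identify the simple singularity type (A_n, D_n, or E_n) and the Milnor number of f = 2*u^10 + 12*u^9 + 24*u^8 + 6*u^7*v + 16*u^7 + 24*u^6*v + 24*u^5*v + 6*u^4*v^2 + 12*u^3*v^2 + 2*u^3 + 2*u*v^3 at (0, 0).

Type E_7, Milnor number mu = 7.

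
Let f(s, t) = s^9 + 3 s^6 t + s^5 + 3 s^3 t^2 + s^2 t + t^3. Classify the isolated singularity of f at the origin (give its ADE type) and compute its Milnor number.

Type D_{4}, Milnor number mu = 4.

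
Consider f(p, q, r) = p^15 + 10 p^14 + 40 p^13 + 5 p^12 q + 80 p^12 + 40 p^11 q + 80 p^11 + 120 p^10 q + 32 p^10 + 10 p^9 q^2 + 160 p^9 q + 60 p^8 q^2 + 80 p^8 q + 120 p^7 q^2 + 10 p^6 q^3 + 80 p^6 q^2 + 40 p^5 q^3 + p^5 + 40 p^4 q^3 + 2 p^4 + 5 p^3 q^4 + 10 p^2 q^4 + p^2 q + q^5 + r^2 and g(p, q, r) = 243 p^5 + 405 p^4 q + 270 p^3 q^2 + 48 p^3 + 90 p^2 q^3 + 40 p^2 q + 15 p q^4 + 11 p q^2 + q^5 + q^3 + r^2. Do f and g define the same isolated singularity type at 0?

Yes.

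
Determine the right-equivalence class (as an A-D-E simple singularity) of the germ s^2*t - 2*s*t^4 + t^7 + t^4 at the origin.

The Hessian of f at 0 is [[0, 0], [0, 0]] with rank 0, so corank 2. A Groebner basis of the Jacobian ideal J(f) in C{s,t} is {s^3, s^2/4 + t^3, s*t}; counting standard monomials gives mu = 5. Corank 2; j^3 = s^2*t has shape L^2 M (L != M), so D-series; mu = 5 gives D_5.

D_5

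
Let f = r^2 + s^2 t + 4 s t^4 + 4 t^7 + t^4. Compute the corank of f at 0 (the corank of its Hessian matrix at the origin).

2

Hessian at 0 has rank 1.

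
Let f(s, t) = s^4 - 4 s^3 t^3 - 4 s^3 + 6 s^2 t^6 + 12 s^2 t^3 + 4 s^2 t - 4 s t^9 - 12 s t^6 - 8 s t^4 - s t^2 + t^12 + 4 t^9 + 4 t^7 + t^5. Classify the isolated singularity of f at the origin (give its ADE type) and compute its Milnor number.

The Hessian of f at 0 has rank 0. Corank 2; j^3 = -s*(2*s - t)^2 has shape L^2 M (L != M), so D-series; mu = 5 gives D_5.

Type D_5, Milnor number mu = 5.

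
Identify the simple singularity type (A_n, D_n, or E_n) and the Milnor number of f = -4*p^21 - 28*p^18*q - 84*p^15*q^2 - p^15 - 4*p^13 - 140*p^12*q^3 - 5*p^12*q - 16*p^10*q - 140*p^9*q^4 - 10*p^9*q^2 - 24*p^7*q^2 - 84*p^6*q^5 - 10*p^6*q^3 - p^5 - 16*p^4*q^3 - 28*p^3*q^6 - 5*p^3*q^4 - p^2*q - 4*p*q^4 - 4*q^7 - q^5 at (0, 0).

The Hessian of f at 0 has rank 0. Corank 2; j^3 = -p^2*q has shape L^2 M (L != M), so D-series; mu = 6 gives D_6.

Type D_{6}, Milnor number mu = 6.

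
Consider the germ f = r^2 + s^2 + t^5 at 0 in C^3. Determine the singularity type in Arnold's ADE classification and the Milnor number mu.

Type A_4, Milnor number mu = 4.

The Hessian of f at 0 has rank 2. Corank 1: A-series; mu = 4 gives A_4.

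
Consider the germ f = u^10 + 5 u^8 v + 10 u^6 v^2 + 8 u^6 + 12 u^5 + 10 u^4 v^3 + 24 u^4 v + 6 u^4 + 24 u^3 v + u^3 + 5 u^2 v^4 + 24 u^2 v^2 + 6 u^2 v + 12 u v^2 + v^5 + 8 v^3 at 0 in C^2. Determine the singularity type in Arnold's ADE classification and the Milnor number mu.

Type E_{8}, Milnor number mu = 8.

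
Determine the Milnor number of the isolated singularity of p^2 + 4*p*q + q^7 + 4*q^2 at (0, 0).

The Hessian of f at 0 has rank 1. Corank 1: A-series; mu = 6 gives A_6.

6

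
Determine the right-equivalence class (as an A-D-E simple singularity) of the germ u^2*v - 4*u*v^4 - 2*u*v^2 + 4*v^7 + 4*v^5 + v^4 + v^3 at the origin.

D_5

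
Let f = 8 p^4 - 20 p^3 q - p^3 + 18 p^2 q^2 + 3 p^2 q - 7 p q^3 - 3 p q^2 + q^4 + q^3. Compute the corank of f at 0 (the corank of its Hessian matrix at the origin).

Hessian at 0 has rank 0.

2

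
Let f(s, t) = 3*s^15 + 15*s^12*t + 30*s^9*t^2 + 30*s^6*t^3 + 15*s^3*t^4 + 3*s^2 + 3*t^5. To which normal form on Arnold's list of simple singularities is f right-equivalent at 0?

The Hessian of f at 0 has rank 1. Corank 1: A-series; mu = 4 gives A_4.

A_4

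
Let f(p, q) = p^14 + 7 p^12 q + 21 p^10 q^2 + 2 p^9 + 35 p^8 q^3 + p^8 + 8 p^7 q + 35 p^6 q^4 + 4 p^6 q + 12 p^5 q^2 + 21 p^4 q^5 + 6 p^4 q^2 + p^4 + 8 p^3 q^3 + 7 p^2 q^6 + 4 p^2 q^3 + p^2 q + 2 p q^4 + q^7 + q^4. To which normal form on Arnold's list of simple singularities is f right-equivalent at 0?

D_5

The Hessian of f at 0 has rank 0. Corank 2; j^3 = p^2*q has shape L^2 M (L != M), so D-series; mu = 5 gives D_5.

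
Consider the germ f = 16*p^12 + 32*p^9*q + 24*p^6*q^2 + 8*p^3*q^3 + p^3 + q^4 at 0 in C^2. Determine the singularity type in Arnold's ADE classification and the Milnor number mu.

The Hessian of f at 0 is [[0, 0], [0, 0]] with rank 0, so corank 2. A Groebner basis of the Jacobian ideal J(f) in C{p,q} is {q^3, p^2}; counting standard monomials gives mu = 6. Corank 2; j^3 = p^3 is a perfect cube, so E-series; the 4-jet and mu = 6 give E_6.

Type E_{6}, Milnor number mu = 6.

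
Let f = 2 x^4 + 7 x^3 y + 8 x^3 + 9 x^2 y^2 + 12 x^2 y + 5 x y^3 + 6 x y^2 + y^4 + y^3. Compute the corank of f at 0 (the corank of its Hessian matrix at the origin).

2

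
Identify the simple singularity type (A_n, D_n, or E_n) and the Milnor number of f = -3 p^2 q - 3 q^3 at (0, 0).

The Hessian of f at 0 has rank 0. Corank 2; j^3 = -3*q*(p^2 + q^2) splits into three distinct lines over C (the quadratic factor has nonzero discriminant), so D_4.

Type D_{4}, Milnor number mu = 4.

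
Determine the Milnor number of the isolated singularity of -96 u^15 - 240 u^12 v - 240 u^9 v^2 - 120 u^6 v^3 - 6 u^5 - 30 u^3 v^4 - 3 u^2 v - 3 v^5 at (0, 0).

The Hessian of f at 0 is [[0, 0], [0, 0]] with rank 0, so corank 2. A Groebner basis of the Jacobian ideal J(f) in C{u,v} is {u^2/5 + v^4, u^3, u*v}; counting standard monomials gives mu = 6. Corank 2; j^3 = -3*u^2*v has shape L^2 M (L != M), so D-series; mu = 6 gives D_6.

6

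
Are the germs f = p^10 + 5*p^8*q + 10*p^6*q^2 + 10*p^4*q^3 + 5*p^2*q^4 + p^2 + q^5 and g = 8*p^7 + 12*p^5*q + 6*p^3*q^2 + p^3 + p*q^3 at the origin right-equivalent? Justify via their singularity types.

No.

The Hessian of f at 0 is [[2, 0], [0, 0]] with rank 1, so corank 1. A Groebner basis of the Jacobian ideal J(f) in C{p,q} is {q^4, p}; counting standard monomials gives mu = 4. Corank 1: A-series; mu = 4 gives A_4. The Hessian of g at 0 is [[0, 0], [0, 0]] with rank 0, so corank 2. A Groebner basis of the Jacobian ideal J(g) in C{p,q} is {p^3, p*q^2, 3*p^2 + q^3}; counting standard monomials gives mu = 7. Corank 2; j^3 = p^3 is a perfect cube, so E-series; the 4-jet and mu = 7 give E_7. f is A_4 but g is E_7, hence not right-equivalent.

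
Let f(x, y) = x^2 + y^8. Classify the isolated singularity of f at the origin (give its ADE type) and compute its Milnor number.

Type A_7, Milnor number mu = 7.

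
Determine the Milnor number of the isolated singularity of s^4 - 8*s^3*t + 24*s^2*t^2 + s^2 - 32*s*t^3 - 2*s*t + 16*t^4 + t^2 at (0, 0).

The Hessian of f at 0 has rank 1. Corank 1: A-series; mu = 3 gives A_3.

3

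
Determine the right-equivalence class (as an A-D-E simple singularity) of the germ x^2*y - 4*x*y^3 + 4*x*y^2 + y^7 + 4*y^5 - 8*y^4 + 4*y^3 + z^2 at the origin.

The Hessian of f at 0 has rank 1. Corank 2; j^3 = y*(x + 2*y)^2 has shape L^2 M (L != M), so D-series; mu = 8 gives D_8.

D8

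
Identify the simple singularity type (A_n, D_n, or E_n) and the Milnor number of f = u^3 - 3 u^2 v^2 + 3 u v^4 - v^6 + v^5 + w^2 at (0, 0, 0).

The Hessian of f at 0 has rank 1. Corank 2; j^3 = u^3 is a perfect cube, so E-series; the 5-jet and mu = 8 give E_8.

Type E_{8}, Milnor number mu = 8.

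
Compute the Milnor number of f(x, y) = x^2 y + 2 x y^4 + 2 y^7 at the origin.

8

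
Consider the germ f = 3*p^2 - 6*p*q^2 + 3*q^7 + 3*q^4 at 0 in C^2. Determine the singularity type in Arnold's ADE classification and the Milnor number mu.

The Hessian of f at 0 has rank 1. Corank 1: A-series; mu = 6 gives A_6.

Type A_{6}, Milnor number mu = 6.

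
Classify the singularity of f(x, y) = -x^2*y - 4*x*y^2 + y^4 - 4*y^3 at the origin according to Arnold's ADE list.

D_{5}

The Hessian of f at 0 has rank 0. Corank 2; j^3 = -y*(x + 2*y)^2 has shape L^2 M (L != M), so D-series; mu = 5 gives D_5.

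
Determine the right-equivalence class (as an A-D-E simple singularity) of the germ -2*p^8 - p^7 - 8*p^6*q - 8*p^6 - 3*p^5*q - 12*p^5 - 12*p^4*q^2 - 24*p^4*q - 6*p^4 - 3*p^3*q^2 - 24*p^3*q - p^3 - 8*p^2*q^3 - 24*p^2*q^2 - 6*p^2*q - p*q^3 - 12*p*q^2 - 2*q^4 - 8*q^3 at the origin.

E7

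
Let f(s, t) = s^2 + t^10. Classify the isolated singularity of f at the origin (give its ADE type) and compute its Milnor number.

Type A_{9}, Milnor number mu = 9.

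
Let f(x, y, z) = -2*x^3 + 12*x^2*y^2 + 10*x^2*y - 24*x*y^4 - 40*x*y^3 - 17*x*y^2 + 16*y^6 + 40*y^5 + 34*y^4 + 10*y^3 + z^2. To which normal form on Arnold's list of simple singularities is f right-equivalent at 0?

The Hessian of f at 0 has rank 1. Corank 2; j^3 = -(x - 2*y)*(2*x^2 - 6*x*y + 5*y^2) splits into three distinct lines over C (the quadratic factor has nonzero discriminant), so D_4.

D_4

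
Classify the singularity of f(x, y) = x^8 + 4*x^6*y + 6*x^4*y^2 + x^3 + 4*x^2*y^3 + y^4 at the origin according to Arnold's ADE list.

E_{6}

The Hessian of f at 0 is [[0, 0], [0, 0]] with rank 0, so corank 2. A Groebner basis of the Jacobian ideal J(f) in C{x,y} is {y^3, x^2}; counting standard monomials gives mu = 6. Corank 2; j^3 = x^3 is a perfect cube, so E-series; the 4-jet and mu = 6 give E_6.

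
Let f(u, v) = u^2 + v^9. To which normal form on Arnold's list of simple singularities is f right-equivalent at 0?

The Hessian of f at 0 has rank 1. Corank 1: A-series; mu = 8 gives A_8.

A8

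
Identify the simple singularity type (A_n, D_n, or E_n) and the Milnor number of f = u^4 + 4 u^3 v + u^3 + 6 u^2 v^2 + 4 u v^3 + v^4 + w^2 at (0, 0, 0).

Type E6, Milnor number mu = 6.

The Hessian of f at 0 is [[0, 0, 0], [0, 0, 0], [0, 0, 2]] with rank 1, so corank 2. A Groebner basis of the Jacobian ideal J(f) in C{u,v,w} is {v^4, u*v^2 + v^3/3, u^2, w}; counting standard monomials gives mu = 6. Corank 2; j^3 = u^3 is a perfect cube, so E-series; the 4-jet and mu = 6 give E_6.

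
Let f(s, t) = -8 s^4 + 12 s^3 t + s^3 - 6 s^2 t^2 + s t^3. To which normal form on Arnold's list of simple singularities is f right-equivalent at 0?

The Hessian of f at 0 is [[0, 0], [0, 0]] with rank 0, so corank 2. A Groebner basis of the Jacobian ideal J(f) in C{s,t} is {3*s^2/4 + t^4 + t^3/4, s^3, s^2*t - s^2/4 - t^3/12, -s^2 + s*t^2 - t^3/3}; counting standard monomials gives mu = 7. Corank 2; j^3 = s^3 is a perfect cube, so E-series; the 4-jet and mu = 7 give E_7.

E_7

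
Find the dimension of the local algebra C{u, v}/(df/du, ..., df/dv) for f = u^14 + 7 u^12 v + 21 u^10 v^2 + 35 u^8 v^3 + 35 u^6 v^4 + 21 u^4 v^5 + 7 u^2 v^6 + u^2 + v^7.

6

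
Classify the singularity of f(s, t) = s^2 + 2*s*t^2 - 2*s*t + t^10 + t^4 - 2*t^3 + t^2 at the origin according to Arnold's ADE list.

The Hessian of f at 0 is [[2, -2], [-2, 2]] with rank 1, so corank 1. A Groebner basis of the Jacobian ideal J(f) in C{s,t} is {s^5 + 10*s^4 - 30*s^3*t - 35*s^3 + 54*s^2*t + 23*s^2 - 27*s*t - 4*s + 4*t, s^4*t + 4*s^4 - 10*s^3*t - 10*s^3 + 15*s^2*t + 6*s^2 - 7*s*t - s + t, s + t^2 - t}; counting standard monomials gives mu = 9. Corank 1: A-series; mu = 9 gives A_9.

A_{9}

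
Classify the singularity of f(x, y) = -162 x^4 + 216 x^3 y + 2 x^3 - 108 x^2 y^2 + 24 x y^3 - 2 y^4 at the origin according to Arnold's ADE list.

E_6

The Hessian of f at 0 has rank 0. Corank 2; j^3 = 2*x^3 is a perfect cube, so E-series; the 4-jet and mu = 6 give E_6.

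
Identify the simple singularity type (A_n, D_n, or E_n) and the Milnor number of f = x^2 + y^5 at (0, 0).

The Hessian of f at 0 has rank 1. Corank 1: A-series; mu = 4 gives A_4.

Type A_4, Milnor number mu = 4.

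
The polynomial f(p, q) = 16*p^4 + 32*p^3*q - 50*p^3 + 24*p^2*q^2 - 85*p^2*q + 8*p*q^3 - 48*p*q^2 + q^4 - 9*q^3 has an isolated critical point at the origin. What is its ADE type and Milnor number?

Type D5, Milnor number mu = 5.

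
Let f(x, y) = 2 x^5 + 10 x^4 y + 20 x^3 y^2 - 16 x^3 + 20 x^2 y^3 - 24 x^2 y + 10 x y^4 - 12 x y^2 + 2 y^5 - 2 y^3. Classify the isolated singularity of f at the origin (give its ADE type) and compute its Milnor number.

Type E8, Milnor number mu = 8.

The Hessian of f at 0 has rank 0. Corank 2; j^3 = -2*(2*x + y)^3 is a perfect cube, so E-series; the 5-jet and mu = 8 give E_8.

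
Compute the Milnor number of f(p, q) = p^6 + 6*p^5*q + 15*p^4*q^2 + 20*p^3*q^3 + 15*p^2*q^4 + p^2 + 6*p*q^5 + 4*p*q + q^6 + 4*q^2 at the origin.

5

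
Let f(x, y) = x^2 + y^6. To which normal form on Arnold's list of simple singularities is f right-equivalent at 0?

A5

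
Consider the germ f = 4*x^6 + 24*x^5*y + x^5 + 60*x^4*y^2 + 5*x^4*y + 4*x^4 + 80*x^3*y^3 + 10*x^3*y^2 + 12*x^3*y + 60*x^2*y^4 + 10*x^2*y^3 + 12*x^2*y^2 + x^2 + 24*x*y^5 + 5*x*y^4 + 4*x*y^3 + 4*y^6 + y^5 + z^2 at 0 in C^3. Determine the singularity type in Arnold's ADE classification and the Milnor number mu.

The Hessian of f at 0 has rank 2. Corank 1: A-series; mu = 4 gives A_4.

Type A4, Milnor number mu = 4.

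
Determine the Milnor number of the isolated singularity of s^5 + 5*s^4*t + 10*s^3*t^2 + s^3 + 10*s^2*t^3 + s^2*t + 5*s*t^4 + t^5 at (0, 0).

The Hessian of f at 0 is [[0, 0], [0, 0]] with rank 0, so corank 2. A Groebner basis of the Jacobian ideal J(f) in C{s,t} is {-s*t/5 + t^4, s*t^2, s^2 + s*t}; counting standard monomials gives mu = 6. Corank 2; j^3 = s^2*(s + t) has shape L^2 M (L != M), so D-series; mu = 6 gives D_6.

6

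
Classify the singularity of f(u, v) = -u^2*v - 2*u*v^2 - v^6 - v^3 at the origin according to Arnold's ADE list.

D_{7}

The Hessian of f at 0 is [[0, 0], [0, 0]] with rank 0, so corank 2. A Groebner basis of the Jacobian ideal J(f) in C{u,v} is {u^2/6 + v^5 - v^2/6, u^3 + v^3, u*v + v^2}; counting standard monomials gives mu = 7. Corank 2; j^3 = -v*(u + v)^2 has shape L^2 M (L != M), so D-series; mu = 7 gives D_7.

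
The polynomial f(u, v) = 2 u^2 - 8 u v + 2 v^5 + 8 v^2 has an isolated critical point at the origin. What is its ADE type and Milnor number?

Type A4, Milnor number mu = 4.

The Hessian of f at 0 is [[4, -8], [-8, 16]] with rank 1, so corank 1. A Groebner basis of the Jacobian ideal J(f) in C{u,v} is {v^4, u - 2*v}; counting standard monomials gives mu = 4. Corank 1: A-series; mu = 4 gives A_4.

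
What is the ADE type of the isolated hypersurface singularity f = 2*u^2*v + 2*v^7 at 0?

The Hessian of f at 0 has rank 0. Corank 2; j^3 = 2*u^2*v has shape L^2 M (L != M), so D-series; mu = 8 gives D_8.

D8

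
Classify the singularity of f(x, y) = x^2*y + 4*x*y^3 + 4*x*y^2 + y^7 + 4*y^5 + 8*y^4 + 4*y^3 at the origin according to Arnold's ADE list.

D_8

The Hessian of f at 0 has rank 0. Corank 2; j^3 = y*(x + 2*y)^2 has shape L^2 M (L != M), so D-series; mu = 8 gives D_8.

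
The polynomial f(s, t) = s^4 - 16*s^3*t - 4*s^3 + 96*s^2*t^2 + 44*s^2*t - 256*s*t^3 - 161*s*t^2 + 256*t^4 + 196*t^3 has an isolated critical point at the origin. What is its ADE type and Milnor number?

Type D_{5}, Milnor number mu = 5.

The Hessian of f at 0 has rank 0. Corank 2; j^3 = -(s - 4*t)*(2*s - 7*t)^2 has shape L^2 M (L != M), so D-series; mu = 5 gives D_5.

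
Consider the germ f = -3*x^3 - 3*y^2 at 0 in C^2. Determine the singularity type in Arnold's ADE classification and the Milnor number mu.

The Hessian of f at 0 is [[0, 0], [0, -6]] with rank 1, so corank 1. A Groebner basis of the Jacobian ideal J(f) in C{x,y} is {x^2, y}; counting standard monomials gives mu = 2. Corank 1: A-series; mu = 2 gives A_2.

Type A_{2}, Milnor number mu = 2.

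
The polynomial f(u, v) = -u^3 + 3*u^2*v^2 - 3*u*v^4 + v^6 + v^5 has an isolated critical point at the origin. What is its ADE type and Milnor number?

Type E_{8}, Milnor number mu = 8.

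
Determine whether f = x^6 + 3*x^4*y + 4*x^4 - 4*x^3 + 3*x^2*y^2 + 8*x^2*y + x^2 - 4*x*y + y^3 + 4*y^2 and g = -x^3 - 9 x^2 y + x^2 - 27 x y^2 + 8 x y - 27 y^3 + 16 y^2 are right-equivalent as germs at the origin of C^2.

Yes.

The Hessian of f at 0 has rank 1. Corank 1: A-series; mu = 2 gives A_2. The Hessian of g at 0 has rank 1. Corank 1: A-series; mu = 2 gives A_2. Both have type A_2, hence right-equivalent.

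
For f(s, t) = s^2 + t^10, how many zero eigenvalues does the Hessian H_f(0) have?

The Hessian at 0 is [[2, 0], [0, 0]] of rank 1; hence corank 1.

1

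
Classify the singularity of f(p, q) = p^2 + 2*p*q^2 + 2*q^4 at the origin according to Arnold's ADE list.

A_3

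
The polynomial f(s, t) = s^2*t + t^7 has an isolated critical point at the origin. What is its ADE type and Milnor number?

Type D8, Milnor number mu = 8.

The Hessian of f at 0 has rank 0. Corank 2; j^3 = s^2*t has shape L^2 M (L != M), so D-series; mu = 8 gives D_8.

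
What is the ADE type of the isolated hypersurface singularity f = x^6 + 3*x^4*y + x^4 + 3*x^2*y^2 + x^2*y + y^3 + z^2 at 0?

D4

The Hessian of f at 0 has rank 1. Corank 2; j^3 = y*(x^2 + y^2) splits into three distinct lines over C (the quadratic factor has nonzero discriminant), so D_4.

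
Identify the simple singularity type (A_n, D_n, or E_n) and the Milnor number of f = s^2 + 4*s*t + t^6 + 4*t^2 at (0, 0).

Type A5, Milnor number mu = 5.

The Hessian of f at 0 has rank 1. Corank 1: A-series; mu = 5 gives A_5.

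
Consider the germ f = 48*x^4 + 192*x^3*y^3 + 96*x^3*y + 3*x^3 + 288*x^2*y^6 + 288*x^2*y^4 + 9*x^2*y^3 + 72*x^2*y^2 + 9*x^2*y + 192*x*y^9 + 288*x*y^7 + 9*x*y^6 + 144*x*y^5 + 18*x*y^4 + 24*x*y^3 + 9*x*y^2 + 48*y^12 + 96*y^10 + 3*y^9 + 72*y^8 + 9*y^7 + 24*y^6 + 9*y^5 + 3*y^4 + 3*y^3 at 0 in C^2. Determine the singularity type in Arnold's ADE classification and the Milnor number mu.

The Hessian of f at 0 is [[0, 0], [0, 0]] with rank 0, so corank 2. A Groebner basis of the Jacobian ideal J(f) in C{x,y} is {y^4, x*y^2 + 5*y^3/6, x^2 + 2*x*y + y^2}; counting standard monomials gives mu = 6. Corank 2; j^3 = 3*(x + y)^3 is a perfect cube, so E-series; the 4-jet and mu = 6 give E_6.

Type E_{6}, Milnor number mu = 6.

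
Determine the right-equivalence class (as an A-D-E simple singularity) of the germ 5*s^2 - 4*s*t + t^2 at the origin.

The Hessian of f at 0 has rank 2. Corank 0: nondegenerate Morse point, so A_1.

A_1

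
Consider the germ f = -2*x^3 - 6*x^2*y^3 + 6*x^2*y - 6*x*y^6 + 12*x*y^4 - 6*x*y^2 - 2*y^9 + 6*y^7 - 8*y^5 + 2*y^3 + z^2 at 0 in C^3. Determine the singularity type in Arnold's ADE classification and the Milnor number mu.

The Hessian of f at 0 is [[0, 0, 0], [0, 0, 0], [0, 0, 2]] with rank 1, so corank 2. A Groebner basis of the Jacobian ideal J(f) in C{x,y,z} is {x^2/2 + x*y^3 - x*y + y^2/2, y^4, x^3 - 3*x*y^2 + 2*y^3, x^2*y - 2*x*y^2 + y^3, z}; counting standard monomials gives mu = 8. Corank 2; j^3 = -2*(x - y)^3 is a perfect cube, so E-series; the 5-jet and mu = 8 give E_8.

Type E8, Milnor number mu = 8.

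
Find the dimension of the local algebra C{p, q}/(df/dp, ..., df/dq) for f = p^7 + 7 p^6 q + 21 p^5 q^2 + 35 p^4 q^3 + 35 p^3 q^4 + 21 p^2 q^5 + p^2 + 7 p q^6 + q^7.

The Hessian of f at 0 is [[2, 0], [0, 0]] with rank 1, so corank 1. A Groebner basis of the Jacobian ideal J(f) in C{p,q} is {q^6, p}; counting standard monomials gives mu = 6. Corank 1: A-series; mu = 6 gives A_6.

6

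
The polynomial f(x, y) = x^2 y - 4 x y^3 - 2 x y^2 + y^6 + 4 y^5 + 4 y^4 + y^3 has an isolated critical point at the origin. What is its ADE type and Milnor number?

Type D_{7}, Milnor number mu = 7.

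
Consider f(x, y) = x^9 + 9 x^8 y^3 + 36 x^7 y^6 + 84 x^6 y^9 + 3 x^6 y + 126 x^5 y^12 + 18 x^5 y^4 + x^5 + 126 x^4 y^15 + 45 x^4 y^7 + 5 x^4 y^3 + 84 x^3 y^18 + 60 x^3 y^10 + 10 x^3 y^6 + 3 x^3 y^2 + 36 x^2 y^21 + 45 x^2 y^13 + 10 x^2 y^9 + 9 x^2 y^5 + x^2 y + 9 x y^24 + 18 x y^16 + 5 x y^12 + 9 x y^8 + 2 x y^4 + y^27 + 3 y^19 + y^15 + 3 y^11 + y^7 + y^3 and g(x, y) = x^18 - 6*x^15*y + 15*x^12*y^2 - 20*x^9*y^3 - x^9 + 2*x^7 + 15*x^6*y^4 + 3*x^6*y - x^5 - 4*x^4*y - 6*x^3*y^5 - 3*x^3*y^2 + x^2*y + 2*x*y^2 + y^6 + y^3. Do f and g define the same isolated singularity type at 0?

No.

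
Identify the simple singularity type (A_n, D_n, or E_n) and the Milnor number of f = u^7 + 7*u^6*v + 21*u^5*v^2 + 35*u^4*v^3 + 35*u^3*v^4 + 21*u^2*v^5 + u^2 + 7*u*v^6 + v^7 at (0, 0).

Type A6, Milnor number mu = 6.

The Hessian of f at 0 is [[2, 0], [0, 0]] with rank 1, so corank 1. A Groebner basis of the Jacobian ideal J(f) in C{u,v} is {v^6, u}; counting standard monomials gives mu = 6. Corank 1: A-series; mu = 6 gives A_6.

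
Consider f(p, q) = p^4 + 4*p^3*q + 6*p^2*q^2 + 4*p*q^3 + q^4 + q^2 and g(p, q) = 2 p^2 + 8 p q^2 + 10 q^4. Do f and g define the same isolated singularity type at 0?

Yes.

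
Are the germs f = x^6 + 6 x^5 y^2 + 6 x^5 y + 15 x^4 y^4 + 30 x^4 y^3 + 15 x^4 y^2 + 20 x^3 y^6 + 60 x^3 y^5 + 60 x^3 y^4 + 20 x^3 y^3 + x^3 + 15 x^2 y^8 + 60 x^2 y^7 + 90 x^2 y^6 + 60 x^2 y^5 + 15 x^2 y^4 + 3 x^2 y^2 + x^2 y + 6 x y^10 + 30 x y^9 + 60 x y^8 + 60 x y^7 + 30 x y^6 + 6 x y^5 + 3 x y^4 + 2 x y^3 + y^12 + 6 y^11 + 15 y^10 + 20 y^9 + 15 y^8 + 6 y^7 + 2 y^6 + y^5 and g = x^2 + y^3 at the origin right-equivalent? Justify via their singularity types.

The Hessian of f at 0 is [[0, 0], [0, 0]] with rank 0, so corank 2. A Groebner basis of the Jacobian ideal J(f) in C{x,y} is {-x^2 - x*y + y^4 - y^3, x^3, x^2*y - x*y/6 - y^3/6, x^2 + x*y^2 + x*y + y^3}; counting standard monomials gives mu = 7. Corank 2; j^3 = x^2*(x + y) has shape L^2 M (L != M), so D-series; mu = 7 gives D_7. The Hessian of g at 0 is [[2, 0], [0, 0]] with rank 1, so corank 1. A Groebner basis of the Jacobian ideal J(g) in C{x,y} is {y^2, x}; counting standard monomials gives mu = 2. Corank 1: A-series; mu = 2 gives A_2. f is D_7 but g is A_2, hence not right-equivalent.

No.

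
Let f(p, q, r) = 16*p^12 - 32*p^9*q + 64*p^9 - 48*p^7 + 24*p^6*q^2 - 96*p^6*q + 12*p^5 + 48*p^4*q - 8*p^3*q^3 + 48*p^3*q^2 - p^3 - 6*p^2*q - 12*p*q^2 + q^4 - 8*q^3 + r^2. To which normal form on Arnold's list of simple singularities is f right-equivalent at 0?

E_6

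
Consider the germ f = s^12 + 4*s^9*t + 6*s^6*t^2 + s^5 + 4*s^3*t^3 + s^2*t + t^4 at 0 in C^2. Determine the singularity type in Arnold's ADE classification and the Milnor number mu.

The Hessian of f at 0 is [[0, 0], [0, 0]] with rank 0, so corank 2. A Groebner basis of the Jacobian ideal J(f) in C{s,t} is {s^3, s^2/4 + t^3, s*t}; counting standard monomials gives mu = 5. Corank 2; j^3 = s^2*t has shape L^2 M (L != M), so D-series; mu = 5 gives D_5.

Type D_{5}, Milnor number mu = 5.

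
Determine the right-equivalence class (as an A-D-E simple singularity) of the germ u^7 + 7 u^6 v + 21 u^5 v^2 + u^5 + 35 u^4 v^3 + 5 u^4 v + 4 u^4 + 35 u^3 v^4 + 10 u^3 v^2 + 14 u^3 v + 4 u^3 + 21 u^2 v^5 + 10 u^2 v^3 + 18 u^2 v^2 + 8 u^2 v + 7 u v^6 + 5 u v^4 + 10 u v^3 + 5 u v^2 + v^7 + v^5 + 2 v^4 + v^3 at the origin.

D_8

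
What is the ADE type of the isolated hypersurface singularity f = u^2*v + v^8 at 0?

D_{9}

The Hessian of f at 0 is [[0, 0], [0, 0]] with rank 0, so corank 2. A Groebner basis of the Jacobian ideal J(f) in C{u,v} is {u^2/8 + v^7, u^3, u*v}; counting standard monomials gives mu = 9. Corank 2; j^3 = u^2*v has shape L^2 M (L != M), so D-series; mu = 9 gives D_9.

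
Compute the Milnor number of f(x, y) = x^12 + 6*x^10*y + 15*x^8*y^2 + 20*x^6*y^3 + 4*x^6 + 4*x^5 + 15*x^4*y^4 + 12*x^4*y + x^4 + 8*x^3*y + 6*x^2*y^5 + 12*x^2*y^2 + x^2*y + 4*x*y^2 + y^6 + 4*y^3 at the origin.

The Hessian of f at 0 is [[0, 0], [0, 0]] with rank 0, so corank 2. A Groebner basis of the Jacobian ideal J(f) in C{x,y} is {5*x^2/189 + 1789*x*y/12096 + y^4 + 509*y^3/1512 + 383*y^2/2016, x^3 + 32*x^2/63 + 131*x*y/126 + 4*y^3/63 + y^2/21, x^2*y + x*y/2 + y^2, -8*x^2/189 + x*y^2 - 509*x*y/1512 + 125*y^3/189 - 127*y^2/252}; counting standard monomials gives mu = 7. Corank 2; j^3 = y*(x + 2*y)^2 has shape L^2 M (L != M), so D-series; mu = 7 gives D_7.

7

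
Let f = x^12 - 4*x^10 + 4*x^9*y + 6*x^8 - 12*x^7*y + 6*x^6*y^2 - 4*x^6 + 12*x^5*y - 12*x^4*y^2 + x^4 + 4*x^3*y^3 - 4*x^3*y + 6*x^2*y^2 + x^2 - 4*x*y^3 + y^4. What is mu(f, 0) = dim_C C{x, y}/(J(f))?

The Hessian of f at 0 is [[2, 0], [0, 0]] with rank 1, so corank 1. A Groebner basis of the Jacobian ideal J(f) in C{x,y} is {y^3, x}; counting standard monomials gives mu = 3. Corank 1: A-series; mu = 3 gives A_3.

3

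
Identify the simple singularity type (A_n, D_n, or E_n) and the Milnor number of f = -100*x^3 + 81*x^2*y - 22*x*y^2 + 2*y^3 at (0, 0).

Type D_4, Milnor number mu = 4.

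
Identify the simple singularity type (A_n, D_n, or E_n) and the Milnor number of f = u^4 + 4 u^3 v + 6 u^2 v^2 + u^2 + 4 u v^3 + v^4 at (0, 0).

The Hessian of f at 0 is [[2, 0], [0, 0]] with rank 1, so corank 1. A Groebner basis of the Jacobian ideal J(f) in C{u,v} is {v^3, u}; counting standard monomials gives mu = 3. Corank 1: A-series; mu = 3 gives A_3.

Type A_3, Milnor number mu = 3.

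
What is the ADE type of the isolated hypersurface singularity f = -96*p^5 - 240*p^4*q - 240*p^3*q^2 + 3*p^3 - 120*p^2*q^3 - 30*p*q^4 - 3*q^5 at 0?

E_{8}

The Hessian of f at 0 is [[0, 0], [0, 0]] with rank 0, so corank 2. A Groebner basis of the Jacobian ideal J(f) in C{p,q} is {q^5, p*q^3 + q^4/8, p^2}; counting standard monomials gives mu = 8. Corank 2; j^3 = 3*p^3 is a perfect cube, so E-series; the 5-jet and mu = 8 give E_8.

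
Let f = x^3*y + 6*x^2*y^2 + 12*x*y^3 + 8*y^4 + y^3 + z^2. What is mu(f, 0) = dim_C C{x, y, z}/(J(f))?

7

The Hessian of f at 0 is [[0, 0, 0], [0, 0, 0], [0, 0, 2]] with rank 1, so corank 2. A Groebner basis of the Jacobian ideal J(f) in C{x,y,z} is {x^3 - 12*x*y^2 + 3*y^2, x^2*y + 4*x*y^2, y^3, z}; counting standard monomials gives mu = 7. Corank 2; j^3 = y^3 is a perfect cube, so E-series; the 4-jet and mu = 7 give E_7.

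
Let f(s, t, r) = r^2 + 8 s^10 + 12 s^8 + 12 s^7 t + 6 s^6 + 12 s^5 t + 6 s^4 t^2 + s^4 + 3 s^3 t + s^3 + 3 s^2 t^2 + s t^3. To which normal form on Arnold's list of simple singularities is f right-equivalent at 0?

The Hessian of f at 0 has rank 1. Corank 2; j^3 = s^3 is a perfect cube, so E-series; the 4-jet and mu = 7 give E_7.

E_{7}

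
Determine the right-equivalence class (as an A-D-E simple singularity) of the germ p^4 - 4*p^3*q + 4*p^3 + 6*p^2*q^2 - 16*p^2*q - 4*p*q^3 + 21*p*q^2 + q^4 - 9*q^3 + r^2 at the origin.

The Hessian of f at 0 has rank 1. Corank 2; j^3 = (p - q)*(2*p - 3*q)^2 has shape L^2 M (L != M), so D-series; mu = 5 gives D_5.

D_5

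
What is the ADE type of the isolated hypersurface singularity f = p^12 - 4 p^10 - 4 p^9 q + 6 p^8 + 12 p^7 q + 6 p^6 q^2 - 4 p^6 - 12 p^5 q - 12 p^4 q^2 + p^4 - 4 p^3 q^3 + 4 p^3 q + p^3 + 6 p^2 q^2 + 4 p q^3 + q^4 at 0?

The Hessian of f at 0 has rank 0. Corank 2; j^3 = p^3 is a perfect cube, so E-series; the 4-jet and mu = 6 give E_6.

E_{6}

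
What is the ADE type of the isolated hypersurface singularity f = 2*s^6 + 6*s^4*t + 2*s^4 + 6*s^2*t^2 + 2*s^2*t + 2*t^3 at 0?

D4

The Hessian of f at 0 has rank 0. Corank 2; j^3 = 2*t*(s^2 + t^2) splits into three distinct lines over C (the quadratic factor has nonzero discriminant), so D_4.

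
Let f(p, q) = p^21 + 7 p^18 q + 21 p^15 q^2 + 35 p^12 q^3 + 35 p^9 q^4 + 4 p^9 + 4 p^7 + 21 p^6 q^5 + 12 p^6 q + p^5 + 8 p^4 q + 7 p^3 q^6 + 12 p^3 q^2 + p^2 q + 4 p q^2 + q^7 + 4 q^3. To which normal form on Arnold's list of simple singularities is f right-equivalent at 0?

The Hessian of f at 0 is [[0, 0], [0, 0]] with rank 0, so corank 2. A Groebner basis of the Jacobian ideal J(f) in C{p,q} is {32*p^2/249 + p*q^3 + 1273*p*q/1992 + 761*q^2/996, -8*p^2/83 - 595*p*q/1328 + q^4 - 339*q^2/664, p^3 - 12*p*q^2 - 16*q^3, p^2*q + 4*p*q^2 + 4*q^3}; counting standard monomials gives mu = 8. Corank 2; j^3 = q*(p + 2*q)^2 has shape L^2 M (L != M), so D-series; mu = 8 gives D_8.

D_8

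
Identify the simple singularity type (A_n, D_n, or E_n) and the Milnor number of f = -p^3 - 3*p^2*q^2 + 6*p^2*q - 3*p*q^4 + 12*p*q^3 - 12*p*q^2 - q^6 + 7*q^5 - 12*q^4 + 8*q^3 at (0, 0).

The Hessian of f at 0 is [[0, 0], [0, 0]] with rank 0, so corank 2. A Groebner basis of the Jacobian ideal J(f) in C{p,q} is {q^4, p^3 - 6*p^2*q - 6*p^2 + 24*p*q + 16*q^3 - 24*q^2, p^2/2 + p*q^2 - 2*p*q - 2*q^3 + 2*q^2}; counting standard monomials gives mu = 8. Corank 2; j^3 = -(p - 2*q)^3 is a perfect cube, so E-series; the 5-jet and mu = 8 give E_8.

Type E_{8}, Milnor number mu = 8.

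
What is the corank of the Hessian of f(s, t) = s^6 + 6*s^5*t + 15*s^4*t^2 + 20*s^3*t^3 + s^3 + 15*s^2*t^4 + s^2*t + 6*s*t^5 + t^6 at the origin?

2

Hessian at 0 has rank 0.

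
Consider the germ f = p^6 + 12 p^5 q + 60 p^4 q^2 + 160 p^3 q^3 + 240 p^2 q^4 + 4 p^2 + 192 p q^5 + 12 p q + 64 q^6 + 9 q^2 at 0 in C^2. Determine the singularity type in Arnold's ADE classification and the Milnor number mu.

Type A_{5}, Milnor number mu = 5.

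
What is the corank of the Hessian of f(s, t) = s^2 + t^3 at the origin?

1

Hessian at 0 has rank 1.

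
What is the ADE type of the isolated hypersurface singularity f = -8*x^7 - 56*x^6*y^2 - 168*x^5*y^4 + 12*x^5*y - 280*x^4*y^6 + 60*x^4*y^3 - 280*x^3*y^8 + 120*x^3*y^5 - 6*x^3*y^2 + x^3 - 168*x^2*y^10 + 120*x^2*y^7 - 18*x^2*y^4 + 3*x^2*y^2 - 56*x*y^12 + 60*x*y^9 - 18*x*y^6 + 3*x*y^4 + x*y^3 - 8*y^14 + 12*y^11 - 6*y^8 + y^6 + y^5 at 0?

The Hessian of f at 0 has rank 0. Corank 2; j^3 = x^3 is a perfect cube, so E-series; the 4-jet and mu = 7 give E_7.

E7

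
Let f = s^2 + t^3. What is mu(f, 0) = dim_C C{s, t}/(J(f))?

2

The Hessian of f at 0 has rank 1. Corank 1: A-series; mu = 2 gives A_2.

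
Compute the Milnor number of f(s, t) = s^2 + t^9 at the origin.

8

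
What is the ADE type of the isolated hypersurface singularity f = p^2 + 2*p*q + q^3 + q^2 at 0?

A2

The Hessian of f at 0 is [[2, 2], [2, 2]] with rank 1, so corank 1. A Groebner basis of the Jacobian ideal J(f) in C{p,q} is {q^2, p + q}; counting standard monomials gives mu = 2. Corank 1: A-series; mu = 2 gives A_2.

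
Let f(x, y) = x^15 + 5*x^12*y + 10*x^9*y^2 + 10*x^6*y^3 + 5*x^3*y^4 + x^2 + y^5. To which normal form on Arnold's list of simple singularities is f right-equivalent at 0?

A_4

The Hessian of f at 0 is [[2, 0], [0, 0]] with rank 1, so corank 1. A Groebner basis of the Jacobian ideal J(f) in C{x,y} is {y^4, x}; counting standard monomials gives mu = 4. Corank 1: A-series; mu = 4 gives A_4.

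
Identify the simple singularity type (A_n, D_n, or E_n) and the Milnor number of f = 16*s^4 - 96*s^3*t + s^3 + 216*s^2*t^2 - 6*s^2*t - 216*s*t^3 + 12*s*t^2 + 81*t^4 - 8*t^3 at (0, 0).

Type E_{6}, Milnor number mu = 6.

The Hessian of f at 0 is [[0, 0], [0, 0]] with rank 0, so corank 2. A Groebner basis of the Jacobian ideal J(f) in C{s,t} is {t^4, s*t^2 - 11*t^3/6, s^2 - 4*s*t + 4*t^2}; counting standard monomials gives mu = 6. Corank 2; j^3 = (s - 2*t)^3 is a perfect cube, so E-series; the 4-jet and mu = 6 give E_6.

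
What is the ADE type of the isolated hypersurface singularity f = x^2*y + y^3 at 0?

The Hessian of f at 0 is [[0, 0], [0, 0]] with rank 0, so corank 2. A Groebner basis of the Jacobian ideal J(f) in C{x,y} is {y^3, x^2 + 3*y^2, x*y}; counting standard monomials gives mu = 4. Corank 2; j^3 = y*(x^2 + y^2) splits into three distinct lines over C (the quadratic factor has nonzero discriminant), so D_4.

D_{4}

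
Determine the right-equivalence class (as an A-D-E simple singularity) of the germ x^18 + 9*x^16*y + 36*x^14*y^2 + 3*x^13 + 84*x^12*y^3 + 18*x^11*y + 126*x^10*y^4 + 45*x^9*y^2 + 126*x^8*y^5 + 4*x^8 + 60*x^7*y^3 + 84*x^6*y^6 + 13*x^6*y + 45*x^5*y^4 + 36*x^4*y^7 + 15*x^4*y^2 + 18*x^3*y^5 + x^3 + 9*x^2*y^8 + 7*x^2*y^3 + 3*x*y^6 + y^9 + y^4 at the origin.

E_{6}

The Hessian of f at 0 has rank 0. Corank 2; j^3 = x^3 is a perfect cube, so E-series; the 4-jet and mu = 6 give E_6.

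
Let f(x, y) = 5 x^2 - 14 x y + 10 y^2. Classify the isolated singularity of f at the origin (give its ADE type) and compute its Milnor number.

Type A_1, Milnor number mu = 1.

The Hessian of f at 0 is [[10, -14], [-14, 20]] with rank 2, so corank 0. A Groebner basis of the Jacobian ideal J(f) in C{x,y} is {x, y}; counting standard monomials gives mu = 1. Corank 0: nondegenerate Morse point, so A_1.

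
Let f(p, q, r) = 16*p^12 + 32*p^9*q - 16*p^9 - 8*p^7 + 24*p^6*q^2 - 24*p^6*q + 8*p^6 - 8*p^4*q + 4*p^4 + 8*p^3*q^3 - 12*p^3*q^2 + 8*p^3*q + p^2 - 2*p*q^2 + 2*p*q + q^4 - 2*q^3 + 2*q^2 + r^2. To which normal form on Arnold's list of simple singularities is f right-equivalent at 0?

A1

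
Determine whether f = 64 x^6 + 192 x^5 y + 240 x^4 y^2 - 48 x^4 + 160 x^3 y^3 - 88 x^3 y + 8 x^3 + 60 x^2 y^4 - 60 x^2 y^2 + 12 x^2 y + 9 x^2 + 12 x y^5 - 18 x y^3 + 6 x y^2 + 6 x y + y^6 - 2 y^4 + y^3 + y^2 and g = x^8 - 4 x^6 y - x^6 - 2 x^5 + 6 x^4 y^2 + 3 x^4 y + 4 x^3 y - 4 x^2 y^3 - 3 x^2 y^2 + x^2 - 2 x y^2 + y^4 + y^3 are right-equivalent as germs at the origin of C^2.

The Hessian of f at 0 is [[18, 6], [6, 2]] with rank 1, so corank 1. A Groebner basis of the Jacobian ideal J(f) in C{x,y} is {y^2, x + y/3}; counting standard monomials gives mu = 2. Corank 1: A-series; mu = 2 gives A_2. The Hessian of g at 0 is [[2, 0], [0, 0]] with rank 1, so corank 1. A Groebner basis of the Jacobian ideal J(g) in C{x,y} is {y^2, x}; counting standard monomials gives mu = 2. Corank 1: A-series; mu = 2 gives A_2. Both have type A_2, hence right-equivalent.

Yes.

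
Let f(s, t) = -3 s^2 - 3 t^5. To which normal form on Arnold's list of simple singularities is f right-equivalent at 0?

The Hessian of f at 0 has rank 1. Corank 1: A-series; mu = 4 gives A_4.

A_4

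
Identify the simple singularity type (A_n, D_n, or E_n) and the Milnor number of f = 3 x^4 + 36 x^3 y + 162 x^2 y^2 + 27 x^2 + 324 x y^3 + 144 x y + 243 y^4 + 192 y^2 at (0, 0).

Type A_3, Milnor number mu = 3.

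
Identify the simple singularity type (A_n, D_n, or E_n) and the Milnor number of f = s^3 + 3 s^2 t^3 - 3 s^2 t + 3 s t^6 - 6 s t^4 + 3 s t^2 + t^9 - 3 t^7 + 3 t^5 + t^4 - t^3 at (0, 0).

The Hessian of f at 0 has rank 0. Corank 2; j^3 = (s - t)^3 is a perfect cube, so E-series; the 4-jet and mu = 6 give E_6.

Type E6, Milnor number mu = 6.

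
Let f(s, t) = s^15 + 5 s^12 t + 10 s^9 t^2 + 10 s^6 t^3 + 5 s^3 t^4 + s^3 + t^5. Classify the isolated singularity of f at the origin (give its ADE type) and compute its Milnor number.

Type E_8, Milnor number mu = 8.

The Hessian of f at 0 has rank 0. Corank 2; j^3 = s^3 is a perfect cube, so E-series; the 5-jet and mu = 8 give E_8.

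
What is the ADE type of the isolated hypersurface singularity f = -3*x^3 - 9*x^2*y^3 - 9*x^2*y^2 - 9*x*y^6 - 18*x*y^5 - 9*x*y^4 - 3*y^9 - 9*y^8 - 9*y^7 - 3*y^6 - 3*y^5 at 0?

E8

The Hessian of f at 0 is [[0, 0], [0, 0]] with rank 0, so corank 2. A Groebner basis of the Jacobian ideal J(f) in C{x,y} is {x^2/2 + x*y^3 + x*y^2, y^4, x^3, x^2*y - x^2 - 2*x*y^2}; counting standard monomials gives mu = 8. Corank 2; j^3 = -3*x^3 is a perfect cube, so E-series; the 5-jet and mu = 8 give E_8.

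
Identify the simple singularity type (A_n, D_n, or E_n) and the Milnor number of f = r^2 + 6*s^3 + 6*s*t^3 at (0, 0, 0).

Type E_7, Milnor number mu = 7.

The Hessian of f at 0 has rank 1. Corank 2; j^3 = 6*s^3 is a perfect cube, so E-series; the 4-jet and mu = 7 give E_7.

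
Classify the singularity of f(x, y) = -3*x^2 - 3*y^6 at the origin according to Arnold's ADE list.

The Hessian of f at 0 is [[-6, 0], [0, 0]] with rank 1, so corank 1. A Groebner basis of the Jacobian ideal J(f) in C{x,y} is {y^5, x}; counting standard monomials gives mu = 5. Corank 1: A-series; mu = 5 gives A_5.

A_5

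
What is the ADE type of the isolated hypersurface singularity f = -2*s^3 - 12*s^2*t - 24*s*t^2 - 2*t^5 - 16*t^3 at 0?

E_8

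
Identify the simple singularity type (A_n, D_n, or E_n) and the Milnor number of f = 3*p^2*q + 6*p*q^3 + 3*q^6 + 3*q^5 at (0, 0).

Type D_{7}, Milnor number mu = 7.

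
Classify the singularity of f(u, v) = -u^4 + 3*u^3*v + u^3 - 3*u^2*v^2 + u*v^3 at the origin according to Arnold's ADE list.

The Hessian of f at 0 is [[0, 0], [0, 0]] with rank 0, so corank 2. A Groebner basis of the Jacobian ideal J(f) in C{u,v} is {3*u^2 + v^4 + v^3, u^3, u^2*v - u^2 - v^3/3, -2*u^2 + u*v^2 - 2*v^3/3}; counting standard monomials gives mu = 7. Corank 2; j^3 = u^3 is a perfect cube, so E-series; the 4-jet and mu = 7 give E_7.

E_{7}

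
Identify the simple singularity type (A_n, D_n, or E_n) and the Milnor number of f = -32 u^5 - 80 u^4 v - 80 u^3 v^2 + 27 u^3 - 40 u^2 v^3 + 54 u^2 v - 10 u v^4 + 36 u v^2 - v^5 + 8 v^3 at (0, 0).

Type E8, Milnor number mu = 8.

The Hessian of f at 0 is [[0, 0], [0, 0]] with rank 0, so corank 2. A Groebner basis of the Jacobian ideal J(f) in C{u,v} is {v^5, u*v^3 + 5*v^4/8, u^2 + 4*u*v/3 + 4*v^2/9}; counting standard monomials gives mu = 8. Corank 2; j^3 = (3*u + 2*v)^3 is a perfect cube, so E-series; the 5-jet and mu = 8 give E_8.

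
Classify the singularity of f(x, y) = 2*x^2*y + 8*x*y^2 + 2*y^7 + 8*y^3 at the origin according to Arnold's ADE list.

The Hessian of f at 0 has rank 0. Corank 2; j^3 = 2*y*(x + 2*y)^2 has shape L^2 M (L != M), so D-series; mu = 8 gives D_8.

D8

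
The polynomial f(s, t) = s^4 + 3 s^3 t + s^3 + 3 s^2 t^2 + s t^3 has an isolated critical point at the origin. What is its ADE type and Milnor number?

Type E7, Milnor number mu = 7.

The Hessian of f at 0 has rank 0. Corank 2; j^3 = s^3 is a perfect cube, so E-series; the 4-jet and mu = 7 give E_7.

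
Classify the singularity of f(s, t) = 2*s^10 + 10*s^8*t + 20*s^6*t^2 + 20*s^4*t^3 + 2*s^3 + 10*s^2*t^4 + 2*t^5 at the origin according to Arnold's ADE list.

The Hessian of f at 0 has rank 0. Corank 2; j^3 = 2*s^3 is a perfect cube, so E-series; the 5-jet and mu = 8 give E_8.

E_{8}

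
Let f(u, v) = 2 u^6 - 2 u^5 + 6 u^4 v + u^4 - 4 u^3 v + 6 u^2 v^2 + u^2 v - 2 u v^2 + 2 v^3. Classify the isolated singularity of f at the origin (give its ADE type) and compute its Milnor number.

Type D_{4}, Milnor number mu = 4.

The Hessian of f at 0 has rank 0. Corank 2; j^3 = v*(u^2 - 2*u*v + 2*v^2) splits into three distinct lines over C (the quadratic factor has nonzero discriminant), so D_4.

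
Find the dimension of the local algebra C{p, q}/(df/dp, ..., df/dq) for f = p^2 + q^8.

The Hessian of f at 0 is [[2, 0], [0, 0]] with rank 1, so corank 1. A Groebner basis of the Jacobian ideal J(f) in C{p,q} is {q^7, p}; counting standard monomials gives mu = 7. Corank 1: A-series; mu = 7 gives A_7.

7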